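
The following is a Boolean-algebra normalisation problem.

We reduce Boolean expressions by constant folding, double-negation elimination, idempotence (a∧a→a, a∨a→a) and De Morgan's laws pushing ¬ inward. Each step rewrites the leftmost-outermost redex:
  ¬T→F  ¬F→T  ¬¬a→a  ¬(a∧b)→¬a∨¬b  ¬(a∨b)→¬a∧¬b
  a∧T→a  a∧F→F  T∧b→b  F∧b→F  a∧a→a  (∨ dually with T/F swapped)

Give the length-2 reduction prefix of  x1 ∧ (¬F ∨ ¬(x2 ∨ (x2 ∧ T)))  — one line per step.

  start: x1 ∧ (¬F ∨ ¬(x2 ∨ (x2 ∧ T)))
  step 1: x1 ∧ (T ∨ ¬(x2 ∨ (x2 ∧ T)))
  step 2: x1 ∧ T

Answer: after 2 steps: x1 ∧ T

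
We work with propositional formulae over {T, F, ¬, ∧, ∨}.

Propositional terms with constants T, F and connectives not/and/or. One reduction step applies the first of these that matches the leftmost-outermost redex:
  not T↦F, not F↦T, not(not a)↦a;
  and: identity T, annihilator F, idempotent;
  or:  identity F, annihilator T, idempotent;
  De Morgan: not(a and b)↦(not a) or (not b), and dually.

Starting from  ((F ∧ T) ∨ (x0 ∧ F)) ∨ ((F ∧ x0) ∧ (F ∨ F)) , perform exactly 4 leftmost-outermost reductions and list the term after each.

Answer: after 4 steps: (F ∧ x0) ∧ (F ∨ F)

Working:
  start: ((F ∧ T) ∨ (x0 ∧ F)) ∨ ((F ∧ x0) ∧ (F ∨ F))
  [1] (F ∨ (x0 ∧ F)) ∨ ((F ∧ x0) ∧ (F ∨ F))
  [2] (x0 ∧ F) ∨ ((F ∧ x0) ∧ (F ∨ F))
  [3] F ∨ ((F ∧ x0) ∧ (F ∨ F))
  [4] (F ∧ x0) ∧ (F ∨ F)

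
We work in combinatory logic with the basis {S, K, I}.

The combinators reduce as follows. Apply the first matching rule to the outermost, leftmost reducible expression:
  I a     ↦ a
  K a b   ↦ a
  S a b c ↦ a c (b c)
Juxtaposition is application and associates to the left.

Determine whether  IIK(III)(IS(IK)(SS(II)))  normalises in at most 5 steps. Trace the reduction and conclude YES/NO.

  start: IIK(III)(IS(IK)(SS(II)))
  step 1: IK(III)(IS(IK)(SS(II)))
  step 2: K(III)(IS(IK)(SS(II)))
  step 3: III
  step 4: II
  step 5: I

Answer: YES — reaches normal form I in 5 ≤ 5 steps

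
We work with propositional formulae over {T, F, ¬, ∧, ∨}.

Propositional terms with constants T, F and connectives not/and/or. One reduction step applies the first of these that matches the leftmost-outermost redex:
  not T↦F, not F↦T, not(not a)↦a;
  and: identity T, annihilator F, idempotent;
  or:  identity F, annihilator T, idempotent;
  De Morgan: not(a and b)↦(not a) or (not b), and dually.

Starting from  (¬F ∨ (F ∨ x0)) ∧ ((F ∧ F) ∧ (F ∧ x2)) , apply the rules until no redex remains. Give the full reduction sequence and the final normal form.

Answer: normal form = F  (in 5 steps)

Reduction:
  start: (¬F ∨ (F ∨ x0)) ∧ ((F ∧ F) ∧ (F ∧ x2))
  [1] (T ∨ (F ∨ x0)) ∧ ((F ∧ F) ∧ (F ∧ x2))
  [2] T ∧ ((F ∧ F) ∧ (F ∧ x2))
  [3] (F ∧ F) ∧ (F ∧ x2)
  [4] F ∧ (F ∧ x2)
  [5] F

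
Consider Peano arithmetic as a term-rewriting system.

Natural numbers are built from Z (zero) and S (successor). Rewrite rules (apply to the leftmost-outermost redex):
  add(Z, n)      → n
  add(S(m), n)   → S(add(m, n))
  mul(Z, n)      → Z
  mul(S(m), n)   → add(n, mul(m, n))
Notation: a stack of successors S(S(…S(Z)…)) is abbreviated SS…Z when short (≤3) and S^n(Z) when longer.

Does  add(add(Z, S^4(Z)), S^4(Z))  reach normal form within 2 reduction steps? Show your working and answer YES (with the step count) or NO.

Answer: NO — after 2 steps the term is S(add(SSSZ, S^4(Z))), not yet normal

Working:
  start: add(add(Z, S^4(Z)), S^4(Z))
  [1] add(S^4(Z), S^4(Z))
  [2] S(add(SSSZ, S^4(Z)))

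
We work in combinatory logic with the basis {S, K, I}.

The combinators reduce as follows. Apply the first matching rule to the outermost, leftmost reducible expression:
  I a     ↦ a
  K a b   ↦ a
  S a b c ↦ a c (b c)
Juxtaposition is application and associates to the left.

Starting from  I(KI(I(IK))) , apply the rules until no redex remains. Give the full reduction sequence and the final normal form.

Answer: normal form = I  (in 2 steps)

Reduction:
  start: I(KI(I(IK)))
  [1] KI(I(IK))
  [2] I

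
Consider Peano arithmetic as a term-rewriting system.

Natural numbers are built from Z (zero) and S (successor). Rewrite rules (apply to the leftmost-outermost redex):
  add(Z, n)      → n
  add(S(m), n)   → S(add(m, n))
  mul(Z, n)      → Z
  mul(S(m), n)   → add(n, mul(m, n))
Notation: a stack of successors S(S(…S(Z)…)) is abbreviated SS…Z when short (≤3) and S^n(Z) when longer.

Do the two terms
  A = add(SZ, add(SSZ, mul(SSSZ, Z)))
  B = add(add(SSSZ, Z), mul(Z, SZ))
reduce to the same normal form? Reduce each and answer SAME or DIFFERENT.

Answer: SAME — A ⇓ SSSZ, B ⇓ SSSZ

Working:
Term A:
  start: add(SZ, add(SSZ, mul(SSSZ, Z)))
  →1  S(add(Z, add(SSZ, mul(SSSZ, Z))))
  →2  S(add(SSZ, mul(SSSZ, Z)))
  →3  S(S(add(SZ, mul(SSSZ, Z))))
  →4  S(S(S(add(Z, mul(SSSZ, Z)))))
  →5  S(S(S(mul(SSSZ, Z))))
  →6  S(S(S(add(Z, mul(SSZ, Z)))))
  →7  S(S(S(mul(SSZ, Z))))
  →8  S(S(S(add(Z, mul(SZ, Z)))))
  →9  S(S(S(mul(SZ, Z))))
  →10  S(S(S(add(Z, mul(Z, Z)))))
  →11  S(S(S(mul(Z, Z))))
  →12  SSSZ

Term B:
  start: add(add(SSSZ, Z), mul(Z, SZ))
  →1  add(S(add(SSZ, Z)), mul(Z, SZ))
  →2  S(add(add(SSZ, Z), mul(Z, SZ)))
  →3  S(add(S(add(SZ, Z)), mul(Z, SZ)))
  →4  S(S(add(add(SZ, Z), mul(Z, SZ))))
  →5  S(S(add(S(add(Z, Z)), mul(Z, SZ))))
  →6  S(S(S(add(add(Z, Z), mul(Z, SZ)))))
  →7  S(S(S(add(Z, mul(Z, SZ)))))
  →8  S(S(S(mul(Z, SZ))))
  →9  SSSZ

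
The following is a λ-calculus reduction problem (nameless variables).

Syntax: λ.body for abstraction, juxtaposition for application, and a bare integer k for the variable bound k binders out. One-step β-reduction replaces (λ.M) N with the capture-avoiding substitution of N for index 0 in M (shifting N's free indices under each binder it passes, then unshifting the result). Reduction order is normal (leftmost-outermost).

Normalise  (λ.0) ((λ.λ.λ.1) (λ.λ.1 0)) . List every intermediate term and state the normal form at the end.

Answer: normal form = λ.λ.1  (in 2 steps)

Reduction:
  start: (λ.0) ((λ.λ.λ.1) (λ.λ.1 0))
  [1] (λ.λ.λ.1) (λ.λ.1 0)
  [2] λ.λ.1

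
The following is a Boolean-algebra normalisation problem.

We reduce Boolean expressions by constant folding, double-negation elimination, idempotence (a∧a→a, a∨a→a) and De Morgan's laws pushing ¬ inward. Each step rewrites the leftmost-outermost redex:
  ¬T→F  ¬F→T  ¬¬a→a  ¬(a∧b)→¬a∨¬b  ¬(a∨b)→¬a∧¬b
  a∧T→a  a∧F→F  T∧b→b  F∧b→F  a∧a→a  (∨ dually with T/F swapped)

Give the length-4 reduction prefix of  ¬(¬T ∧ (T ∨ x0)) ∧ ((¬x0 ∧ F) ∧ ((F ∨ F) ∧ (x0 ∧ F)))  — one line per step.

Answer: after 4 steps: (¬x0 ∧ F) ∧ ((F ∨ F) ∧ (x0 ∧ F))

Reduction:
  start: ¬(¬T ∧ (T ∨ x0)) ∧ ((¬x0 ∧ F) ∧ ((F ∨ F) ∧ (x0 ∧ F)))
  →1  (¬¬T ∨ ¬(T ∨ x0)) ∧ ((¬x0 ∧ F) ∧ ((F ∨ F) ∧ (x0 ∧ F)))
  →2  (T ∨ ¬(T ∨ x0)) ∧ ((¬x0 ∧ F) ∧ ((F ∨ F) ∧ (x0 ∧ F)))
  →3  T ∧ ((¬x0 ∧ F) ∧ ((F ∨ F) ∧ (x0 ∧ F)))
  →4  (¬x0 ∧ F) ∧ ((F ∨ F) ∧ (x0 ∧ F))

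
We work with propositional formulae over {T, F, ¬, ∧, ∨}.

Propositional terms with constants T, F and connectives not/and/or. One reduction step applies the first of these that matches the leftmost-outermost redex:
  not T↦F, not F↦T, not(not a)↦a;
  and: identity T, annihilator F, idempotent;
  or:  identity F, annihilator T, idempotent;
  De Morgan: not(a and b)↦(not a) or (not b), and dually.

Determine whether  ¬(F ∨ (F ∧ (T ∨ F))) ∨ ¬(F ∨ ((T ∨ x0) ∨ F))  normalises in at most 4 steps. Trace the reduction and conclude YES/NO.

  start: ¬(F ∨ (F ∧ (T ∨ F))) ∨ ¬(F ∨ ((T ∨ x0) ∨ F))
  →1  (¬F ∧ ¬(F ∧ (T ∨ F))) ∨ ¬(F ∨ ((T ∨ x0) ∨ F))
  →2  (T ∧ ¬(F ∧ (T ∨ F))) ∨ ¬(F ∨ ((T ∨ x0) ∨ F))
  →3  ¬(F ∧ (T ∨ F)) ∨ ¬(F ∨ ((T ∨ x0) ∨ F))
  →4  (¬F ∨ ¬(T ∨ F)) ∨ ¬(F ∨ ((T ∨ x0) ∨ F))

Answer: NO — after 4 steps the term is (¬F ∨ ¬(T ∨ F)) ∨ ¬(F ∨ ((T ∨ x0) ∨ F)), not yet normal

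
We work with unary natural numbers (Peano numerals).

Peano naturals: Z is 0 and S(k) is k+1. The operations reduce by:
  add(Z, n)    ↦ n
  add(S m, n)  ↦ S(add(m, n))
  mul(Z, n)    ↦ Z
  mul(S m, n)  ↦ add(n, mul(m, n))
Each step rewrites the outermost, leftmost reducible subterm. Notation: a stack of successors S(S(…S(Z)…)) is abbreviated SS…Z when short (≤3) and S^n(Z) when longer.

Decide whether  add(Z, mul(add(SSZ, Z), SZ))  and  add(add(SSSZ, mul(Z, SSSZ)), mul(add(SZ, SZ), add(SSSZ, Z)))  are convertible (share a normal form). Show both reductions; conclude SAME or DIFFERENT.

Term A:
  start: add(Z, mul(add(SSZ, Z), SZ))
  [1] mul(add(SSZ, Z), SZ)
  [2] mul(S(add(SZ, Z)), SZ)
  [3] add(SZ, mul(add(SZ, Z), SZ))
  [4] S(add(Z, mul(add(SZ, Z), SZ)))
  [5] S(mul(add(SZ, Z), SZ))
  [6] S(mul(S(add(Z, Z)), SZ))
  [7] S(add(SZ, mul(add(Z, Z), SZ)))
  [8] S(S(add(Z, mul(add(Z, Z), SZ))))
  [9] S(S(mul(add(Z, Z), SZ)))
  [10] S(S(mul(Z, SZ)))
  [11] SSZ

Term B:
  start: add(add(SSSZ, mul(Z, SSSZ)), mul(add(SZ, SZ), add(SSSZ, Z)))
  [1] add(S(add(SSZ, mul(Z, SSSZ))), mul(add(SZ, SZ), add(SSSZ, Z)))
  [2] S(add(add(SSZ, mul(Z, SSSZ)), mul(add(SZ, SZ), add(SSSZ, Z))))
  [3] S(add(S(add(SZ, mul(Z, SSSZ))), mul(add(SZ, SZ), add(SSSZ, Z))))
  [4] S(S(add(add(SZ, mul(Z, SSSZ)), mul(add(SZ, SZ), add(SSSZ, Z)))))
  [5] S(S(add(S(add(Z, mul(Z, SSSZ))), mul(add(SZ, SZ), add(SSSZ, Z)))))
  [6] S(S(S(add(add(Z, mul(Z, SSSZ)), mul(add(SZ, SZ), add(SSSZ, Z))))))
  [7] S(S(S(add(mul(Z, SSSZ), mul(add(SZ, SZ), add(SSSZ, Z))))))
  [8] S(S(S(add(Z, mul(add(SZ, SZ), add(SSSZ, Z))))))
  [9] S(S(S(mul(add(SZ, SZ), add(SSSZ, Z)))))
  [10] S(S(S(mul(S(add(Z, SZ)), add(SSSZ, Z)))))
  [11] S(S(S(add(add(SSSZ, Z), mul(add(Z, SZ), add(SSSZ, Z))))))
  [12] S(S(S(add(S(add(SSZ, Z)), mul(add(Z, SZ), add(SSSZ, Z))))))
  [13] S(S(S(S(add(add(SSZ, Z), mul(add(Z, SZ), add(SSSZ, Z)))))))
  [14] S(S(S(S(add(S(add(SZ, Z)), mul(add(Z, SZ), add(SSSZ, Z)))))))
  [15] S(S(S(S(S(add(add(SZ, Z), mul(add(Z, SZ), add(SSSZ, Z))))))))
  [16] S(S(S(S(S(add(S(add(Z, Z)), mul(add(Z, SZ), add(SSSZ, Z))))))))
  [17] S(S(S(S(S(S(add(add(Z, Z), mul(add(Z, SZ), add(SSSZ, Z)))))))))
  [18] S(S(S(S(S(S(add(Z, mul(add(Z, SZ), add(SSSZ, Z)))))))))
  [19] S(S(S(S(S(S(mul(add(Z, SZ), add(SSSZ, Z))))))))
  [20] S(S(S(S(S(S(mul(SZ, add(SSSZ, Z))))))))
  [21] S(S(S(S(S(S(add(add(SSSZ, Z), mul(Z, add(SSSZ, Z)))))))))
  [22] S(S(S(S(S(S(add(S(add(SSZ, Z)), mul(Z, add(SSSZ, Z)))))))))
  [23] S(S(S(S(S(S(S(add(add(SSZ, Z), mul(Z, add(SSSZ, Z))))))))))
  [24] S(S(S(S(S(S(S(add(S(add(SZ, Z)), mul(Z, add(SSSZ, Z))))))))))
  [25] S(S(S(S(S(S(S(S(add(add(SZ, Z), mul(Z, add(SSSZ, Z)))))))))))
  [26] S(S(S(S(S(S(S(S(add(S(add(Z, Z)), mul(Z, add(SSSZ, Z)))))))))))
  [27] S(S(S(S(S(S(S(S(S(add(add(Z, Z), mul(Z, add(SSSZ, Z))))))))))))
  [28] S(S(S(S(S(S(S(S(S(add(Z, mul(Z, add(SSSZ, Z))))))))))))
  [29] S(S(S(S(S(S(S(S(S(mul(Z, add(SSSZ, Z)))))))))))
  [30] S^9(Z)

Answer: DIFFERENT — A ⇓ SSZ, B ⇓ S^9(Z)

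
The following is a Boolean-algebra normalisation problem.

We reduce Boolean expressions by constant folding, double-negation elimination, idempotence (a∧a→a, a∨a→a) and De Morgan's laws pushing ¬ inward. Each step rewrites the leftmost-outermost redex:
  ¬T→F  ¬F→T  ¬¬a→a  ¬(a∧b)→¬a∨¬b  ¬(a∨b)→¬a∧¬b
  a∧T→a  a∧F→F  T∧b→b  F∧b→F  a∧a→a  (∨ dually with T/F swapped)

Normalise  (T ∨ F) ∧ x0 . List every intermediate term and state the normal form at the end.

Answer: normal form = x0  (in 2 steps)

Working:
  start: (T ∨ F) ∧ x0
  step 1: T ∧ x0
  step 2: x0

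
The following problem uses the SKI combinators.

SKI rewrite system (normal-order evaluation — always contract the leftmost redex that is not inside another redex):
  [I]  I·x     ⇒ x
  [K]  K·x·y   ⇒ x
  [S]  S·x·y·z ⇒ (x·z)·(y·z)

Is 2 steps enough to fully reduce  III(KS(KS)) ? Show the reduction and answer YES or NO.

  start: III(KS(KS))
  →1  II(KS(KS))
  →2  I(KS(KS))

Answer: NO — after 2 steps the term is I(KS(KS)), not yet normal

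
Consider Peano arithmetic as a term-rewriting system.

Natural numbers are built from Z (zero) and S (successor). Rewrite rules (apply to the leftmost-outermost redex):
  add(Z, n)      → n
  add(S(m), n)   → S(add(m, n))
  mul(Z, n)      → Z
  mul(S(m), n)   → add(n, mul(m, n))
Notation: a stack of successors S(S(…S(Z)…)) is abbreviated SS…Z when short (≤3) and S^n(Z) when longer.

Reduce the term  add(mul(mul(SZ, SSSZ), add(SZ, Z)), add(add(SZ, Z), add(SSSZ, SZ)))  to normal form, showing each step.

  start: add(mul(mul(SZ, SSSZ), add(SZ, Z)), add(add(SZ, Z), add(SSSZ, SZ)))
  [1] add(mul(add(SSSZ, mul(Z, SSSZ)), add(SZ, Z)), add(add(SZ, Z), add(SSSZ, SZ)))
  [2] add(mul(S(add(SSZ, mul(Z, SSSZ))), add(SZ, Z)), add(add(SZ, Z), add(SSSZ, SZ)))
  [3] add(add(add(SZ, Z), mul(add(SSZ, mul(Z, SSSZ)), add(SZ, Z))), add(add(SZ, Z), add(SSSZ, SZ)))
  [4] add(add(S(add(Z, Z)), mul(add(SSZ, mul(Z, SSSZ)), add(SZ, Z))), add(add(SZ, Z), add(SSSZ, SZ)))
  [5] add(S(add(add(Z, Z), mul(add(SSZ, mul(Z, SSSZ)), add(SZ, Z)))), add(add(SZ, Z), add(SSSZ, SZ)))
  [6] S(add(add(add(Z, Z), mul(add(SSZ, mul(Z, SSSZ)), add(SZ, Z))), add(add(SZ, Z), add(SSSZ, SZ))))
  [7] S(add(add(Z, mul(add(SSZ, mul(Z, SSSZ)), add(SZ, Z))), add(add(SZ, Z), add(SSSZ, SZ))))
  [8] S(add(mul(add(SSZ, mul(Z, SSSZ)), add(SZ, Z)), add(add(SZ, Z), add(SSSZ, SZ))))
  [9] S(add(mul(S(add(SZ, mul(Z, SSSZ))), add(SZ, Z)), add(add(SZ, Z), add(SSSZ, SZ))))
  [10] S(add(add(add(SZ, Z), mul(add(SZ, mul(Z, SSSZ)), add(SZ, Z))), add(add(SZ, Z), add(SSSZ, SZ))))
  [11] S(add(add(S(add(Z, Z)), mul(add(SZ, mul(Z, SSSZ)), add(SZ, Z))), add(add(SZ, Z), add(SSSZ, SZ))))
  [12] S(add(S(add(add(Z, Z), mul(add(SZ, mul(Z, SSSZ)), add(SZ, Z)))), add(add(SZ, Z), add(SSSZ, SZ))))
  [13] S(S(add(add(add(Z, Z), mul(add(SZ, mul(Z, SSSZ)), add(SZ, Z))), add(add(SZ, Z), add(SSSZ, SZ)))))
  [14] S(S(add(add(Z, mul(add(SZ, mul(Z, SSSZ)), add(SZ, Z))), add(add(SZ, Z), add(SSSZ, SZ)))))
  [15] S(S(add(mul(add(SZ, mul(Z, SSSZ)), add(SZ, Z)), add(add(SZ, Z), add(SSSZ, SZ)))))
  [16] S(S(add(mul(S(add(Z, mul(Z, SSSZ))), add(SZ, Z)), add(add(SZ, Z), add(SSSZ, SZ)))))
  [17] S(S(add(add(add(SZ, Z), mul(add(Z, mul(Z, SSSZ)), add(SZ, Z))), add(add(SZ, Z), add(SSSZ, SZ)))))
  [18] S(S(add(add(S(add(Z, Z)), mul(add(Z, mul(Z, SSSZ)), add(SZ, Z))), add(add(SZ, Z), add(SSSZ, SZ)))))
  [19] S(S(add(S(add(add(Z, Z), mul(add(Z, mul(Z, SSSZ)), add(SZ, Z)))), add(add(SZ, Z), add(SSSZ, SZ)))))
  [20] S(S(S(add(add(add(Z, Z), mul(add(Z, mul(Z, SSSZ)), add(SZ, Z))), add(add(SZ, Z), add(SSSZ, SZ))))))
  [21] S(S(S(add(add(Z, mul(add(Z, mul(Z, SSSZ)), add(SZ, Z))), add(add(SZ, Z), add(SSSZ, SZ))))))
  [22] S(S(S(add(mul(add(Z, mul(Z, SSSZ)), add(SZ, Z)), add(add(SZ, Z), add(SSSZ, SZ))))))
  [23] S(S(S(add(mul(mul(Z, SSSZ), add(SZ, Z)), add(add(SZ, Z), add(SSSZ, SZ))))))
  [24] S(S(S(add(mul(Z, add(SZ, Z)), add(add(SZ, Z), add(SSSZ, SZ))))))
  [25] S(S(S(add(Z, add(add(SZ, Z), add(SSSZ, SZ))))))
  [26] S(S(S(add(add(SZ, Z), add(SSSZ, SZ)))))
  [27] S(S(S(add(S(add(Z, Z)), add(SSSZ, SZ)))))
  [28] S(S(S(S(add(add(Z, Z), add(SSSZ, SZ))))))
  [29] S(S(S(S(add(Z, add(SSSZ, SZ))))))
  [30] S(S(S(S(add(SSSZ, SZ)))))
  [31] S(S(S(S(S(add(SSZ, SZ))))))
  [32] S(S(S(S(S(S(add(SZ, SZ)))))))
  [33] S(S(S(S(S(S(S(add(Z, SZ))))))))
  [34] S^8(Z)

Answer: normal form = S^8(Z)  (in 34 steps)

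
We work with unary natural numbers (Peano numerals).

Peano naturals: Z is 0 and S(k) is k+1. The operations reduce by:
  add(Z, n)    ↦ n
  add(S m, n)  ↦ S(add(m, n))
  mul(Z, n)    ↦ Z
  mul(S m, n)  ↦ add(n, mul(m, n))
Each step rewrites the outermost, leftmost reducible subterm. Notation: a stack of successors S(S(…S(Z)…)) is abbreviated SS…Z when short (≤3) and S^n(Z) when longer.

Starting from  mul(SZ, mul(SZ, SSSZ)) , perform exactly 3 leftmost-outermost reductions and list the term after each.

  start: mul(SZ, mul(SZ, SSSZ))
  →1  add(mul(SZ, SSSZ), mul(Z, mul(SZ, SSSZ)))
  →2  add(add(SSSZ, mul(Z, SSSZ)), mul(Z, mul(SZ, SSSZ)))
  →3  add(S(add(SSZ, mul(Z, SSSZ))), mul(Z, mul(SZ, SSSZ)))

Answer: after 3 steps: add(S(add(SSZ, mul(Z, SSSZ))), mul(Z, mul(SZ, SSSZ)))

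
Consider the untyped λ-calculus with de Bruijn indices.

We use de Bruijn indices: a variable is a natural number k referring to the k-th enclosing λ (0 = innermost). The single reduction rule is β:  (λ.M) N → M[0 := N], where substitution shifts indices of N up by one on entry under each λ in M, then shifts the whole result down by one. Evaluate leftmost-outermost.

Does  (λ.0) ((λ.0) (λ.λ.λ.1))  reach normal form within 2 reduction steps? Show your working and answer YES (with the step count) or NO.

  start: (λ.0) ((λ.0) (λ.λ.λ.1))
  step 1: (λ.0) (λ.λ.λ.1)
  step 2: λ.λ.λ.1

Answer: YES — reaches normal form λ.λ.λ.1 in 2 ≤ 2 steps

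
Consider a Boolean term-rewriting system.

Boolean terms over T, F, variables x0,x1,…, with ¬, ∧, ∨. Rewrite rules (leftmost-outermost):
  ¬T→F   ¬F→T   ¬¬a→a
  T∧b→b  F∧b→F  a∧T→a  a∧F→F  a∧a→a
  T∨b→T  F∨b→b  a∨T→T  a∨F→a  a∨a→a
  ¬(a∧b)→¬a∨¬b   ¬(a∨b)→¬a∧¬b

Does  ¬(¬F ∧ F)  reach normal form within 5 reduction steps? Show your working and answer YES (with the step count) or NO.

  start: ¬(¬F ∧ F)
  →1  ¬¬F ∨ ¬F
  →2  F ∨ ¬F
  →3  ¬F
  →4  T

Answer: YES — reaches normal form T in 4 ≤ 5 steps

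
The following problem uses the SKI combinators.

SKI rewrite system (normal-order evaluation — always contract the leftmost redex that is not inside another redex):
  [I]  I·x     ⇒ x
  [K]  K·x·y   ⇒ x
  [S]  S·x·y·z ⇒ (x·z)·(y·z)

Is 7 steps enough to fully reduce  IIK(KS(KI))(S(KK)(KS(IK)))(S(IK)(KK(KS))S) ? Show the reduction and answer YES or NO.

  start: IIK(KS(KI))(S(KK)(KS(IK)))(S(IK)(KK(KS))S)
  →1  IK(KS(KI))(S(KK)(KS(IK)))(S(IK)(KK(KS))S)
  →2  K(KS(KI))(S(KK)(KS(IK)))(S(IK)(KK(KS))S)
  →3  KS(KI)(S(IK)(KK(KS))S)
  →4  S(S(IK)(KK(KS))S)
  →5  S(IKS(KK(KS)S))
  →6  S(KS(KK(KS)S))
  →7  SS

Answer: YES — reaches normal form SS in 7 ≤ 7 steps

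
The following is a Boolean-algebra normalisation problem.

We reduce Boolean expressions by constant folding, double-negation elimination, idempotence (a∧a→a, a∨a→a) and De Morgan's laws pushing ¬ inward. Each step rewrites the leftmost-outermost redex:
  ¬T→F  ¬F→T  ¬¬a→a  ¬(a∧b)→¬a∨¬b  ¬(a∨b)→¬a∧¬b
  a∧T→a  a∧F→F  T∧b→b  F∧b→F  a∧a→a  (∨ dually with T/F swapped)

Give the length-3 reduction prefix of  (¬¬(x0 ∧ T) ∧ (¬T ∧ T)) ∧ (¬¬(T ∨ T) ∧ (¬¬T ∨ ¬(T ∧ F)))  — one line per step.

  start: (¬¬(x0 ∧ T) ∧ (¬T ∧ T)) ∧ (¬¬(T ∨ T) ∧ (¬¬T ∨ ¬(T ∧ F)))
  step 1: ((x0 ∧ T) ∧ (¬T ∧ T)) ∧ (¬¬(T ∨ T) ∧ (¬¬T ∨ ¬(T ∧ F)))
  step 2: (x0 ∧ (¬T ∧ T)) ∧ (¬¬(T ∨ T) ∧ (¬¬T ∨ ¬(T ∧ F)))
  step 3: (x0 ∧ ¬T) ∧ (¬¬(T ∨ T) ∧ (¬¬T ∨ ¬(T ∧ F)))

Answer: after 3 steps: (x0 ∧ ¬T) ∧ (¬¬(T ∨ T) ∧ (¬¬T ∨ ¬(T ∧ F)))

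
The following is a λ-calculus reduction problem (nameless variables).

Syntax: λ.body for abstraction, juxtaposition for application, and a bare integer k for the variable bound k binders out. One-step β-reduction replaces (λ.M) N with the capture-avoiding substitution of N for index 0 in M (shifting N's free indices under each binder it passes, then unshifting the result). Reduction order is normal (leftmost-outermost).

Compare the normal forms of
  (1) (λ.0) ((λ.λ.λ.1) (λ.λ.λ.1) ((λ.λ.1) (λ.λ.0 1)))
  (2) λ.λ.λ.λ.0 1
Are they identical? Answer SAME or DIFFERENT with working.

Term A:
  start: (λ.0) ((λ.λ.λ.1) (λ.λ.λ.1) ((λ.λ.1) (λ.λ.0 1)))
  step 1: (λ.λ.λ.1) (λ.λ.λ.1) ((λ.λ.1) (λ.λ.0 1))
  step 2: (λ.λ.1) ((λ.λ.1) (λ.λ.0 1))
  step 3: λ.(λ.λ.1) (λ.λ.0 1)
  step 4: λ.λ.λ.λ.0 1

Term B:
  start: λ.λ.λ.λ.0 1

Answer: SAME — A ⇓ λ.λ.λ.λ.0 1, B ⇓ λ.λ.λ.λ.0 1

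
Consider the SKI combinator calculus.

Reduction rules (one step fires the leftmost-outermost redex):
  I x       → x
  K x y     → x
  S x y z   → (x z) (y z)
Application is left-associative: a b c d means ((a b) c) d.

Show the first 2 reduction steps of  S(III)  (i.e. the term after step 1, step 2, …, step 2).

Answer: after 2 steps: SI

Reduction:
  start: S(III)
  [1] S(II)
  [2] SI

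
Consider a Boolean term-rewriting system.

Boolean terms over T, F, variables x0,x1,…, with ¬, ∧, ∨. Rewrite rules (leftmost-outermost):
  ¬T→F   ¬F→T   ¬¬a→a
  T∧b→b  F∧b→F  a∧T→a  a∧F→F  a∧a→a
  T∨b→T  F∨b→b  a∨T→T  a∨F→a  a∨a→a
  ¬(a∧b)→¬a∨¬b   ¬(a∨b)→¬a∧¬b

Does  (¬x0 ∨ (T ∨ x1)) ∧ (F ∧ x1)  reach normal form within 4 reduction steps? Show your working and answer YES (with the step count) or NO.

Answer: YES — reaches normal form F in 4 ≤ 4 steps

Derivation:
  start: (¬x0 ∨ (T ∨ x1)) ∧ (F ∧ x1)
  step 1: (¬x0 ∨ T) ∧ (F ∧ x1)
  step 2: T ∧ (F ∧ x1)
  step 3: F ∧ x1
  step 4: F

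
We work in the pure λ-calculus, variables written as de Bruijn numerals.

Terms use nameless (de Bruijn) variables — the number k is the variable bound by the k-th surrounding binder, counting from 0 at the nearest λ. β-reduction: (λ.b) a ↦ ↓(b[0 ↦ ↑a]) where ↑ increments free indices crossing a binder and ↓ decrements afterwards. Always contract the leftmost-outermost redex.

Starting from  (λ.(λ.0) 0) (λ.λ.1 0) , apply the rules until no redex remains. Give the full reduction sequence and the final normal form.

  start: (λ.(λ.0) 0) (λ.λ.1 0)
  →1  (λ.0) (λ.λ.1 0)
  →2  λ.λ.1 0

Answer: normal form = λ.λ.1 0  (in 2 steps)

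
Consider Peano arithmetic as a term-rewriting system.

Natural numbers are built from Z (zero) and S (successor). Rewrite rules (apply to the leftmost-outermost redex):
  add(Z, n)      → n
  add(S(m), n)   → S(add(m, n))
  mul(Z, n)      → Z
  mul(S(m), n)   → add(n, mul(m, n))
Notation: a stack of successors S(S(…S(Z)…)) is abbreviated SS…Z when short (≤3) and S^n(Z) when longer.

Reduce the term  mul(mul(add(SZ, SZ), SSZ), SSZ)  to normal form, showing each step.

  start: mul(mul(add(SZ, SZ), SSZ), SSZ)
  [1] mul(mul(S(add(Z, SZ)), SSZ), SSZ)
  [2] mul(add(SSZ, mul(add(Z, SZ), SSZ)), SSZ)
  [3] mul(S(add(SZ, mul(add(Z, SZ), SSZ))), SSZ)
  [4] add(SSZ, mul(add(SZ, mul(add(Z, SZ), SSZ)), SSZ))
  [5] S(add(SZ, mul(add(SZ, mul(add(Z, SZ), SSZ)), SSZ)))
  [6] S(S(add(Z, mul(add(SZ, mul(add(Z, SZ), SSZ)), SSZ))))
  [7] S(S(mul(add(SZ, mul(add(Z, SZ), SSZ)), SSZ)))
  [8] S(S(mul(S(add(Z, mul(add(Z, SZ), SSZ))), SSZ)))
  [9] S(S(add(SSZ, mul(add(Z, mul(add(Z, SZ), SSZ)), SSZ))))
  [10] S(S(S(add(SZ, mul(add(Z, mul(add(Z, SZ), SSZ)), SSZ)))))
  [11] S(S(S(S(add(Z, mul(add(Z, mul(add(Z, SZ), SSZ)), SSZ))))))
  [12] S(S(S(S(mul(add(Z, mul(add(Z, SZ), SSZ)), SSZ)))))
  [13] S(S(S(S(mul(mul(add(Z, SZ), SSZ), SSZ)))))
  [14] S(S(S(S(mul(mul(SZ, SSZ), SSZ)))))
  [15] S(S(S(S(mul(add(SSZ, mul(Z, SSZ)), SSZ)))))
  [16] S(S(S(S(mul(S(add(SZ, mul(Z, SSZ))), SSZ)))))
  [17] S(S(S(S(add(SSZ, mul(add(SZ, mul(Z, SSZ)), SSZ))))))
  [18] S(S(S(S(S(add(SZ, mul(add(SZ, mul(Z, SSZ)), SSZ)))))))
  [19] S(S(S(S(S(S(add(Z, mul(add(SZ, mul(Z, SSZ)), SSZ))))))))
  [20] S(S(S(S(S(S(mul(add(SZ, mul(Z, SSZ)), SSZ)))))))
  [21] S(S(S(S(S(S(mul(S(add(Z, mul(Z, SSZ))), SSZ)))))))
  [22] S(S(S(S(S(S(add(SSZ, mul(add(Z, mul(Z, SSZ)), SSZ))))))))
  [23] S(S(S(S(S(S(S(add(SZ, mul(add(Z, mul(Z, SSZ)), SSZ)))))))))
  [24] S(S(S(S(S(S(S(S(add(Z, mul(add(Z, mul(Z, SSZ)), SSZ))))))))))
  [25] S(S(S(S(S(S(S(S(mul(add(Z, mul(Z, SSZ)), SSZ)))))))))
  [26] S(S(S(S(S(S(S(S(mul(mul(Z, SSZ), SSZ)))))))))
  [27] S(S(S(S(S(S(S(S(mul(Z, SSZ)))))))))
  [28] S^8(Z)

Answer: normal form = S^8(Z)  (in 28 steps)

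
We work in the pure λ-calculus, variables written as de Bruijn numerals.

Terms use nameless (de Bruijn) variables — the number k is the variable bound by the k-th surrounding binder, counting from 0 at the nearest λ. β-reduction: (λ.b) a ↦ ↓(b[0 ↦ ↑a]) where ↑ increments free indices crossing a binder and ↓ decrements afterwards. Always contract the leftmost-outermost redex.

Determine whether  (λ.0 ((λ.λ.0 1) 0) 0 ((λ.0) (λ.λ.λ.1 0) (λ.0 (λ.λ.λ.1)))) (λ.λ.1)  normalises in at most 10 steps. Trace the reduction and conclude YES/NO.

Answer: YES — reaches normal form λ.λ.1 in 9 ≤ 10 steps

Reduction:
  start: (λ.0 ((λ.λ.0 1) 0) 0 ((λ.0) (λ.λ.λ.1 0) (λ.0 (λ.λ.λ.1)))) (λ.λ.1)
  →1  (λ.λ.1) ((λ.λ.0 1) (λ.λ.1)) (λ.λ.1) ((λ.0) (λ.λ.λ.1 0) (λ.0 (λ.λ.λ.1)))
  →2  (λ.(λ.λ.0 1) (λ.λ.1)) (λ.λ.1) ((λ.0) (λ.λ.λ.1 0) (λ.0 (λ.λ.λ.1)))
  →3  (λ.λ.0 1) (λ.λ.1) ((λ.0) (λ.λ.λ.1 0) (λ.0 (λ.λ.λ.1)))
  →4  (λ.0 (λ.λ.1)) ((λ.0) (λ.λ.λ.1 0) (λ.0 (λ.λ.λ.1)))
  →5  (λ.0) (λ.λ.λ.1 0) (λ.0 (λ.λ.λ.1)) (λ.λ.1)
  →6  (λ.λ.λ.1 0) (λ.0 (λ.λ.λ.1)) (λ.λ.1)
  →7  (λ.λ.1 0) (λ.λ.1)
  →8  λ.(λ.λ.1) 0
  →9  λ.λ.1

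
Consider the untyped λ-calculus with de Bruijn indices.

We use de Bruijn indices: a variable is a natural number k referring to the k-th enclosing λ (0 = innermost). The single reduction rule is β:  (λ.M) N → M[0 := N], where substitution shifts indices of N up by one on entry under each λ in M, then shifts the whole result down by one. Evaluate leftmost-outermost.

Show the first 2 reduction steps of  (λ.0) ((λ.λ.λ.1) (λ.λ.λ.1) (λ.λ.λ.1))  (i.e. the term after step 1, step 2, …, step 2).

Answer: after 2 steps: (λ.λ.1) (λ.λ.λ.1)

Reduction:
  start: (λ.0) ((λ.λ.λ.1) (λ.λ.λ.1) (λ.λ.λ.1))
  [1] (λ.λ.λ.1) (λ.λ.λ.1) (λ.λ.λ.1)
  [2] (λ.λ.1) (λ.λ.λ.1)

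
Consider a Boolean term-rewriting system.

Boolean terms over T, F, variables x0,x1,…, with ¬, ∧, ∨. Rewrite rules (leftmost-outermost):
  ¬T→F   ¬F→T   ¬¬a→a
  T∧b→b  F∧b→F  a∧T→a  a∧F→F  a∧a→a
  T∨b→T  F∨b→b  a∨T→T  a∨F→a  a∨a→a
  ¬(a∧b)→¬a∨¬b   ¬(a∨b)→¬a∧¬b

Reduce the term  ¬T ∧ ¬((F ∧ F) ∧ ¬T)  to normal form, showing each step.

  start: ¬T ∧ ¬((F ∧ F) ∧ ¬T)
  [1] F ∧ ¬((F ∧ F) ∧ ¬T)
  [2] F

Answer: normal form = F  (in 2 steps)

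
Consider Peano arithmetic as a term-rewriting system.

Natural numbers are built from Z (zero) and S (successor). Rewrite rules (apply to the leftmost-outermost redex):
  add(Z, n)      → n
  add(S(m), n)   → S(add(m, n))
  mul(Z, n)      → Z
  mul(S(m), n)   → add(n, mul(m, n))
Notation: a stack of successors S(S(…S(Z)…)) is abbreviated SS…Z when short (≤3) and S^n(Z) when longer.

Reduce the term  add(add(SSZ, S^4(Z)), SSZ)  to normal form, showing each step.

Answer: normal form = S^8(Z)  (in 10 steps)

Derivation:
  start: add(add(SSZ, S^4(Z)), SSZ)
  step 1: add(S(add(SZ, S^4(Z))), SSZ)
  step 2: S(add(add(SZ, S^4(Z)), SSZ))
  step 3: S(add(S(add(Z, S^4(Z))), SSZ))
  step 4: S(S(add(add(Z, S^4(Z)), SSZ)))
  step 5: S(S(add(S^4(Z), SSZ)))
  step 6: S(S(S(add(SSSZ, SSZ))))
  step 7: S(S(S(S(add(SSZ, SSZ)))))
  step 8: S(S(S(S(S(add(SZ, SSZ))))))
  step 9: S(S(S(S(S(S(add(Z, SSZ)))))))
  step 10: S^8(Z)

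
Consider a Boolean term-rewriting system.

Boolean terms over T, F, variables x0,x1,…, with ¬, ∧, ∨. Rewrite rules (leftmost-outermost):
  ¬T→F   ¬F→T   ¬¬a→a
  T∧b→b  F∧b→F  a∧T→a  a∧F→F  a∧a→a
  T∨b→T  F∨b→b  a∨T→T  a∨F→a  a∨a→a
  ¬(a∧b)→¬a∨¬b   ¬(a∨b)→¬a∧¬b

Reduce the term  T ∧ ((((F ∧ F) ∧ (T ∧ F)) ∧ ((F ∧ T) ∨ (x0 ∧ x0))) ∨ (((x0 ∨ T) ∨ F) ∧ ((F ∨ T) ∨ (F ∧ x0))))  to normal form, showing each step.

Answer: normal form = T  (in 10 steps)

Working:
  start: T ∧ ((((F ∧ F) ∧ (T ∧ F)) ∧ ((F ∧ T) ∨ (x0 ∧ x0))) ∨ (((x0 ∨ T) ∨ F) ∧ ((F ∨ T) ∨ (F ∧ x0))))
  →1  (((F ∧ F) ∧ (T ∧ F)) ∧ ((F ∧ T) ∨ (x0 ∧ x0))) ∨ (((x0 ∨ T) ∨ F) ∧ ((F ∨ T) ∨ (F ∧ x0)))
  →2  ((F ∧ (T ∧ F)) ∧ ((F ∧ T) ∨ (x0 ∧ x0))) ∨ (((x0 ∨ T) ∨ F) ∧ ((F ∨ T) ∨ (F ∧ x0)))
  →3  (F ∧ ((F ∧ T) ∨ (x0 ∧ x0))) ∨ (((x0 ∨ T) ∨ F) ∧ ((F ∨ T) ∨ (F ∧ x0)))
  →4  F ∨ (((x0 ∨ T) ∨ F) ∧ ((F ∨ T) ∨ (F ∧ x0)))
  →5  ((x0 ∨ T) ∨ F) ∧ ((F ∨ T) ∨ (F ∧ x0))
  →6  (x0 ∨ T) ∧ ((F ∨ T) ∨ (F ∧ x0))
  →7  T ∧ ((F ∨ T) ∨ (F ∧ x0))
  →8  (F ∨ T) ∨ (F ∧ x0)
  →9  T ∨ (F ∧ x0)
  →10  T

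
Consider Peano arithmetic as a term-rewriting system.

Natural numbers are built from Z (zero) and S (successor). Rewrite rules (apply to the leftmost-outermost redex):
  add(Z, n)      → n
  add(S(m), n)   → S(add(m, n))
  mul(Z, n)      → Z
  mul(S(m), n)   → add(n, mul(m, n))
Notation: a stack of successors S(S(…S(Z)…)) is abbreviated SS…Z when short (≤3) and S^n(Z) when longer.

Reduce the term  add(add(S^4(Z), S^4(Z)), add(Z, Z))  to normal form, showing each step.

  start: add(add(S^4(Z), S^4(Z)), add(Z, Z))
  [1] add(S(add(SSSZ, S^4(Z))), add(Z, Z))
  [2] S(add(add(SSSZ, S^4(Z)), add(Z, Z)))
  [3] S(add(S(add(SSZ, S^4(Z))), add(Z, Z)))
  [4] S(S(add(add(SSZ, S^4(Z)), add(Z, Z))))
  [5] S(S(add(S(add(SZ, S^4(Z))), add(Z, Z))))
  [6] S(S(S(add(add(SZ, S^4(Z)), add(Z, Z)))))
  [7] S(S(S(add(S(add(Z, S^4(Z))), add(Z, Z)))))
  [8] S(S(S(S(add(add(Z, S^4(Z)), add(Z, Z))))))
  [9] S(S(S(S(add(S^4(Z), add(Z, Z))))))
  [10] S(S(S(S(S(add(SSSZ, add(Z, Z)))))))
  [11] S(S(S(S(S(S(add(SSZ, add(Z, Z))))))))
  [12] S(S(S(S(S(S(S(add(SZ, add(Z, Z)))))))))
  [13] S(S(S(S(S(S(S(S(add(Z, add(Z, Z))))))))))
  [14] S(S(S(S(S(S(S(S(add(Z, Z)))))))))
  [15] S^8(Z)

Answer: normal form = S^8(Z)  (in 15 steps)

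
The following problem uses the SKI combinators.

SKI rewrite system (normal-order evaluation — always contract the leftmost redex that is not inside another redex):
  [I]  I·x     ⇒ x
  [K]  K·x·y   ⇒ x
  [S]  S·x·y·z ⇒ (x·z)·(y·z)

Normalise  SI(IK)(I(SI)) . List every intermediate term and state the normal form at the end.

Answer: normal form = SI(K(SI))  (in 5 steps)

Derivation:
  start: SI(IK)(I(SI))
  →1  I(I(SI))(IK(I(SI)))
  →2  I(SI)(IK(I(SI)))
  →3  SI(IK(I(SI)))
  →4  SI(K(I(SI)))
  →5  SI(K(SI))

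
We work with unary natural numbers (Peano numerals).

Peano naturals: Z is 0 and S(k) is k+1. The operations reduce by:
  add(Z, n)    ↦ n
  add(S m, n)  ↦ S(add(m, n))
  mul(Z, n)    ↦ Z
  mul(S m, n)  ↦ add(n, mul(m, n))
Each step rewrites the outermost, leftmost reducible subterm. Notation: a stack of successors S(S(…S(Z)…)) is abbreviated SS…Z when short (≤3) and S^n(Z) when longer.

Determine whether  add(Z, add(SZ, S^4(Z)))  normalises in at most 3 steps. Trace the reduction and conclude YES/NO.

  start: add(Z, add(SZ, S^4(Z)))
  →1  add(SZ, S^4(Z))
  →2  S(add(Z, S^4(Z)))
  →3  S^5(Z)

Answer: YES — reaches normal form S^5(Z) in 3 ≤ 3 steps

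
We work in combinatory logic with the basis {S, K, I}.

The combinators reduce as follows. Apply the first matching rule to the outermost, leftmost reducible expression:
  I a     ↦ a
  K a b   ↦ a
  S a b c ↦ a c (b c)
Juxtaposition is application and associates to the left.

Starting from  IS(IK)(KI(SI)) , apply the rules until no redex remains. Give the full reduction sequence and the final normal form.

Answer: normal form = SKI  (in 3 steps)

Working:
  start: IS(IK)(KI(SI))
  step 1: S(IK)(KI(SI))
  step 2: SK(KI(SI))
  step 3: SKI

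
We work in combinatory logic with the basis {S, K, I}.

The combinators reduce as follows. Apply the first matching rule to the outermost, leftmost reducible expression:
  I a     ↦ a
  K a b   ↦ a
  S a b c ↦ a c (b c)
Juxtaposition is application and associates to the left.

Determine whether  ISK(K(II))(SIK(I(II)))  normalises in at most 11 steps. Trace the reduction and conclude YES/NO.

  start: ISK(K(II))(SIK(I(II)))
  [1] SK(K(II))(SIK(I(II)))
  [2] K(SIK(I(II)))(K(II)(SIK(I(II))))
  [3] SIK(I(II))
  [4] I(I(II))(K(I(II)))
  [5] I(II)(K(I(II)))
  [6] II(K(I(II)))
  [7] I(K(I(II)))
  [8] K(I(II))
  [9] K(II)
  [10] KI

Answer: YES — reaches normal form KI in 10 ≤ 11 steps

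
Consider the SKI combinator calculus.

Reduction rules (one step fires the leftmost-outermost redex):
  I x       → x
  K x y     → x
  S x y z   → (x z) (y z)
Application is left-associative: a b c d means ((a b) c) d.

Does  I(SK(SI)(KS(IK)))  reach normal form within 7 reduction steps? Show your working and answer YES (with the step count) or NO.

  start: I(SK(SI)(KS(IK)))
  →1  SK(SI)(KS(IK))
  →2  K(KS(IK))(SI(KS(IK)))
  →3  KS(IK)
  →4  S

Answer: YES — reaches normal form S in 4 ≤ 7 steps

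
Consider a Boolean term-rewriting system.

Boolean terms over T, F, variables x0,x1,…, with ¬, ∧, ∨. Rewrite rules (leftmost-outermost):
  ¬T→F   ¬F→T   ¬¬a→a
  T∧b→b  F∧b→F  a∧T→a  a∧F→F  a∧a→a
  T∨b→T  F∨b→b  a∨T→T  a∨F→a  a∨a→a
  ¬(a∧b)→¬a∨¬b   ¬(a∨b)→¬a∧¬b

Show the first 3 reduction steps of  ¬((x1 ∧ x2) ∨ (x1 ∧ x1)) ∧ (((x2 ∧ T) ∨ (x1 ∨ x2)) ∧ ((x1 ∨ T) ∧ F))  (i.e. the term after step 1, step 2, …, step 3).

Answer: after 3 steps: ((¬x1 ∨ ¬x2) ∧ (¬x1 ∨ ¬x1)) ∧ (((x2 ∧ T) ∨ (x1 ∨ x2)) ∧ ((x1 ∨ T) ∧ F))

Reduction:
  start: ¬((x1 ∧ x2) ∨ (x1 ∧ x1)) ∧ (((x2 ∧ T) ∨ (x1 ∨ x2)) ∧ ((x1 ∨ T) ∧ F))
  step 1: (¬(x1 ∧ x2) ∧ ¬(x1 ∧ x1)) ∧ (((x2 ∧ T) ∨ (x1 ∨ x2)) ∧ ((x1 ∨ T) ∧ F))
  step 2: ((¬x1 ∨ ¬x2) ∧ ¬(x1 ∧ x1)) ∧ (((x2 ∧ T) ∨ (x1 ∨ x2)) ∧ ((x1 ∨ T) ∧ F))
  step 3: ((¬x1 ∨ ¬x2) ∧ (¬x1 ∨ ¬x1)) ∧ (((x2 ∧ T) ∨ (x1 ∨ x2)) ∧ ((x1 ∨ T) ∧ F))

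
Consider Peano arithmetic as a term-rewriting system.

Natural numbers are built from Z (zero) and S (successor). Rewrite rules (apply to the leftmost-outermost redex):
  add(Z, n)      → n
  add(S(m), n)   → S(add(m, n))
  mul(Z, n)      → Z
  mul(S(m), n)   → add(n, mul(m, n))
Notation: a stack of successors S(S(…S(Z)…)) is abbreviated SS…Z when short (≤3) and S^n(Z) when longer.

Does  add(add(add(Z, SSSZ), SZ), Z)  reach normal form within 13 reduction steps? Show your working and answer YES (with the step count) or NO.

Answer: YES — reaches normal form S^4(Z) in 10 ≤ 13 steps

Reduction:
  start: add(add(add(Z, SSSZ), SZ), Z)
  →1  add(add(SSSZ, SZ), Z)
  →2  add(S(add(SSZ, SZ)), Z)
  →3  S(add(add(SSZ, SZ), Z))
  →4  S(add(S(add(SZ, SZ)), Z))
  →5  S(S(add(add(SZ, SZ), Z)))
  →6  S(S(add(S(add(Z, SZ)), Z)))
  →7  S(S(S(add(add(Z, SZ), Z))))
  →8  S(S(S(add(SZ, Z))))
  →9  S(S(S(S(add(Z, Z)))))
  →10  S^4(Z)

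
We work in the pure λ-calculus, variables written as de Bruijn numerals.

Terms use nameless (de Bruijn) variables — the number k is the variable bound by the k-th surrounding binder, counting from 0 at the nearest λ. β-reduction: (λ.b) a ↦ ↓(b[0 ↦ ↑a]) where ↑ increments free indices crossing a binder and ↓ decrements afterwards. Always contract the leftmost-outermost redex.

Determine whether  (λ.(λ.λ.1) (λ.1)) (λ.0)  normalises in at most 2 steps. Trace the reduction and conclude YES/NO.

  start: (λ.(λ.λ.1) (λ.1)) (λ.0)
  [1] (λ.λ.1) (λ.λ.0)
  [2] λ.λ.λ.0

Answer: YES — reaches normal form λ.λ.λ.0 in 2 ≤ 2 steps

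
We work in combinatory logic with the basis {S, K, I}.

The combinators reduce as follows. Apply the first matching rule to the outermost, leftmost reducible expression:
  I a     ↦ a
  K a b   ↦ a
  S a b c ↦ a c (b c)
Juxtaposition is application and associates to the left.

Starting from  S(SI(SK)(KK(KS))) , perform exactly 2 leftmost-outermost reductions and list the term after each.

Answer: after 2 steps: S(KK(KS)(SK(KK(KS))))

Derivation:
  start: S(SI(SK)(KK(KS)))
  step 1: S(I(KK(KS))(SK(KK(KS))))
  step 2: S(KK(KS)(SK(KK(KS))))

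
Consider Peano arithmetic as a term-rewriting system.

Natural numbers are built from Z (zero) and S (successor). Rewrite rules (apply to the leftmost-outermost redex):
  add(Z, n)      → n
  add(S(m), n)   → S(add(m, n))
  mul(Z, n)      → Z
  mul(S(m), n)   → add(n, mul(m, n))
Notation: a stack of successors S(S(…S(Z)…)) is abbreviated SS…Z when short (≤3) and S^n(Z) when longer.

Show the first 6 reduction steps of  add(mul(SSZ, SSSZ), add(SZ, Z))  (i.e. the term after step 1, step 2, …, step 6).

Answer: after 6 steps: S(S(add(S(add(Z, mul(SZ, SSSZ))), add(SZ, Z))))

Working:
  start: add(mul(SSZ, SSSZ), add(SZ, Z))
  →1  add(add(SSSZ, mul(SZ, SSSZ)), add(SZ, Z))
  →2  add(S(add(SSZ, mul(SZ, SSSZ))), add(SZ, Z))
  →3  S(add(add(SSZ, mul(SZ, SSSZ)), add(SZ, Z)))
  →4  S(add(S(add(SZ, mul(SZ, SSSZ))), add(SZ, Z)))
  →5  S(S(add(add(SZ, mul(SZ, SSSZ)), add(SZ, Z))))
  →6  S(S(add(S(add(Z, mul(SZ, SSSZ))), add(SZ, Z))))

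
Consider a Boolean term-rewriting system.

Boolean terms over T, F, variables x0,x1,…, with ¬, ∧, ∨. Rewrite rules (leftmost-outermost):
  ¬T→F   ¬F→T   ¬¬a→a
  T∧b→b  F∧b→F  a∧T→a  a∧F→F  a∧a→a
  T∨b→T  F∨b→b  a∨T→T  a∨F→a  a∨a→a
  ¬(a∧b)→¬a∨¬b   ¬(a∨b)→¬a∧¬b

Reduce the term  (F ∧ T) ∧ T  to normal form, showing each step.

  start: (F ∧ T) ∧ T
  step 1: F ∧ T
  step 2: F

Answer: normal form = F  (in 2 steps)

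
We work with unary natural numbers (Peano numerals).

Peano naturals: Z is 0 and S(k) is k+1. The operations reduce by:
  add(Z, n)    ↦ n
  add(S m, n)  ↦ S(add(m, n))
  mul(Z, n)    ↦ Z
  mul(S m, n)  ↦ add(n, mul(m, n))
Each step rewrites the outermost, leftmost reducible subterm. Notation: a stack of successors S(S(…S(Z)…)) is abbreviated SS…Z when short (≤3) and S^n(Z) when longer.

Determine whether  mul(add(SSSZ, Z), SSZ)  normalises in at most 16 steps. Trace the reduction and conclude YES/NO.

Answer: NO — after 16 steps the term is S(S(S(S(S(S(mul(Z, SSZ))))))), not yet normal

Reduction:
  start: mul(add(SSSZ, Z), SSZ)
  step 1: mul(S(add(SSZ, Z)), SSZ)
  step 2: add(SSZ, mul(add(SSZ, Z), SSZ))
  step 3: S(add(SZ, mul(add(SSZ, Z), SSZ)))
  step 4: S(S(add(Z, mul(add(SSZ, Z), SSZ))))
  step 5: S(S(mul(add(SSZ, Z), SSZ)))
  step 6: S(S(mul(S(add(SZ, Z)), SSZ)))
  step 7: S(S(add(SSZ, mul(add(SZ, Z), SSZ))))
  step 8: S(S(S(add(SZ, mul(add(SZ, Z), SSZ)))))
  step 9: S(S(S(S(add(Z, mul(add(SZ, Z), SSZ))))))
  step 10: S(S(S(S(mul(add(SZ, Z), SSZ)))))
  step 11: S(S(S(S(mul(S(add(Z, Z)), SSZ)))))
  step 12: S(S(S(S(add(SSZ, mul(add(Z, Z), SSZ))))))
  step 13: S(S(S(S(S(add(SZ, mul(add(Z, Z), SSZ)))))))
  step 14: S(S(S(S(S(S(add(Z, mul(add(Z, Z), SSZ))))))))
  step 15: S(S(S(S(S(S(mul(add(Z, Z), SSZ)))))))
  step 16: S(S(S(S(S(S(mul(Z, SSZ)))))))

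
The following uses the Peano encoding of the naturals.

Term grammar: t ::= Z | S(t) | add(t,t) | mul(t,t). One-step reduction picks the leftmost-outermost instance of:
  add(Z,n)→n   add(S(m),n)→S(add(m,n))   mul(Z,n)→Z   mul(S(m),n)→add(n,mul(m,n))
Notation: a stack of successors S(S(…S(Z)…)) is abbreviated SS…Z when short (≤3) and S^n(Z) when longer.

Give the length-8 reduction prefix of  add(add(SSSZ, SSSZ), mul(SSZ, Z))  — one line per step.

  start: add(add(SSSZ, SSSZ), mul(SSZ, Z))
  step 1: add(S(add(SSZ, SSSZ)), mul(SSZ, Z))
  step 2: S(add(add(SSZ, SSSZ), mul(SSZ, Z)))
  step 3: S(add(S(add(SZ, SSSZ)), mul(SSZ, Z)))
  step 4: S(S(add(add(SZ, SSSZ), mul(SSZ, Z))))
  step 5: S(S(add(S(add(Z, SSSZ)), mul(SSZ, Z))))
  step 6: S(S(S(add(add(Z, SSSZ), mul(SSZ, Z)))))
  step 7: S(S(S(add(SSSZ, mul(SSZ, Z)))))
  step 8: S(S(S(S(add(SSZ, mul(SSZ, Z))))))

Answer: after 8 steps: S(S(S(S(add(SSZ, mul(SSZ, Z))))))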